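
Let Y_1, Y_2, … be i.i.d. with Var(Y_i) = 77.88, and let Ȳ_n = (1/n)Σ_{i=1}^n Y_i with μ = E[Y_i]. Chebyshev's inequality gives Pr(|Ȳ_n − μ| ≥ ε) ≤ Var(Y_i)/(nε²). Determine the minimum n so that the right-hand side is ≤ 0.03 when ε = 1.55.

Require 77.88/(n·1.55²) ≤ 0.03, i.e. n ≥ 77.88/(0.03·1.55²) = 1080.541.
The smallest integer n is 1081.

1081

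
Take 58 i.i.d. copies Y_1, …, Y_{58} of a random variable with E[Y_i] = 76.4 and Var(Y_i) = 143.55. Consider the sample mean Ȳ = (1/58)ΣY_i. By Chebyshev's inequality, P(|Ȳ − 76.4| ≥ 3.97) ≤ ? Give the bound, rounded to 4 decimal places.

Var(Ȳ) = Var(Y_i)/n = 143.55/58 = 2.475.
Chebyshev: P(|Ȳ − 76.4| ≥ 3.97) ≤ Var(Ȳ)/(3.97)² = 143.55/(58·3.97²) = 0.1570.

0.1570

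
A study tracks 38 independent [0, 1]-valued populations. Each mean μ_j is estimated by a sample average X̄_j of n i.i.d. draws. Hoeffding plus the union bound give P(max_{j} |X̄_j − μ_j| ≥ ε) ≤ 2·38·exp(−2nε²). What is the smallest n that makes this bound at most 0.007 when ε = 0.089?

Need 2·38·exp(−2nε²) ≤ 0.007, i.e. exp(−2nε²) ≤ 0.007/76.
So 2nε² ≥ ln(76/0.007) = 9.292578.
Hence n ≥ 9.292578/(2·0.089²) = 586.579.
The smallest integer n is 587.

587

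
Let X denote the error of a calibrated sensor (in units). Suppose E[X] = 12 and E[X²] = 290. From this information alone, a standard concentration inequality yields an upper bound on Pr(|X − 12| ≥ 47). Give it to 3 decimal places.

The first two moments determine the variance, so Chebyshev's inequality is the sharpest standard bound available.
Var(X) = E[X²] − (E[X])² = 290 − 144 = 146.
Chebyshev's inequality: Pr(|X − μ| ≥ t) ≤ Var(X)/t² = 146/2209 = 0.0661.

0.066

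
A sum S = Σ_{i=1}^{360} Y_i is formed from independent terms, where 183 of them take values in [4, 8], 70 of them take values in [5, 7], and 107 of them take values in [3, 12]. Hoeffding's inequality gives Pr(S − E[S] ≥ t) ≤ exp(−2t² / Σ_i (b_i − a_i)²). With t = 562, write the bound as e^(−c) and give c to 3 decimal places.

53.195

Σ(b_i − a_i)² = 183·4² + 70·2² + 107·9² = 11875.
c = 2t² / 11875 = 2·562² / 11875 = 53.1948.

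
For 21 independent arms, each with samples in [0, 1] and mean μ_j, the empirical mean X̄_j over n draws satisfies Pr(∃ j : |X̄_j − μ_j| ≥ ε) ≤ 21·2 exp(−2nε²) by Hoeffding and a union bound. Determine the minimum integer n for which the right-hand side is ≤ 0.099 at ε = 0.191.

Need 2·21·exp(−2nε²) ≤ 0.099, i.e. exp(−2nε²) ≤ 0.099/42.
So 2nε² ≥ ln(42/0.099) = 6.050305.
Hence n ≥ 6.050305/(2·0.191²) = 82.924.
The smallest integer n is 83.

83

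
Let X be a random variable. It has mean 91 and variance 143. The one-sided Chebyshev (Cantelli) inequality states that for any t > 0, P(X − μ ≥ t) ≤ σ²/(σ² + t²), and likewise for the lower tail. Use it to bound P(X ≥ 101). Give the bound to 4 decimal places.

Here σ² = 143 and t = 10, so σ² + t² = 243.
Cantelli's bound: 143/243 = 0.5885.

0.5885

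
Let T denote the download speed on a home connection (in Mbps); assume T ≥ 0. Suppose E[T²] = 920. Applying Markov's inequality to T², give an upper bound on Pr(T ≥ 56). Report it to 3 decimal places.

Since T ≥ 0, the event {T ≥ 56} is the same as {T² ≥ 3136}.
Markov's inequality applied to T² gives Pr(T² ≥ 3136) ≤ E[T²]/3136 = 920/3136 = 0.2934.

0.293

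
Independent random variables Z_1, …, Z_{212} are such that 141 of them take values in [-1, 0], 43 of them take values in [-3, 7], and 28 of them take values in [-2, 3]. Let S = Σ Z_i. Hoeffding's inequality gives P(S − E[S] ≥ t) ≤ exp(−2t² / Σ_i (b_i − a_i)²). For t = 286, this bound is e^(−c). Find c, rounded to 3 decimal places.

31.821

Σ(b_i − a_i)² = 141·1² + 43·10² + 28·5² = 5141.
c = 2t² / 5141 = 2·286² / 5141 = 31.8210.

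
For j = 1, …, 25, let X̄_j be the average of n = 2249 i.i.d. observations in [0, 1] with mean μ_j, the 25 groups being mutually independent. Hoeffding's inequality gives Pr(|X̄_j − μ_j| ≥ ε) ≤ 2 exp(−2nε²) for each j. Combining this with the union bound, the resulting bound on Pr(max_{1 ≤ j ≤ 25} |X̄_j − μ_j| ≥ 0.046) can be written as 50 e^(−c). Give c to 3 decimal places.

9.518

Union bound over the 25 events: Pr(max_{1 ≤ j ≤ 25} |X̄_j − μ_j| ≥ 0.046) ≤ 25·2·exp(−2nε²) = 50 exp(−2·2249·0.046²).
So c = 2·2249·0.046² = 9.5178.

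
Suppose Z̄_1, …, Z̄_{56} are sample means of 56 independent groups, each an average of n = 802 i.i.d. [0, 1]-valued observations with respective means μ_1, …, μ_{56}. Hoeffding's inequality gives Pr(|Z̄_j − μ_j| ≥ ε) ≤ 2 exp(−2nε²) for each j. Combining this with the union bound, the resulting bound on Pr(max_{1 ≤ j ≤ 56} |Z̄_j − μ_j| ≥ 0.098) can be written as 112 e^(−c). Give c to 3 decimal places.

15.405

Union bound over the 56 events: Pr(max_{1 ≤ j ≤ 56} |Z̄_j − μ_j| ≥ 0.098) ≤ 56·2·exp(−2nε²) = 112 exp(−2·802·0.098²).
So c = 2·802·0.098² = 15.4048.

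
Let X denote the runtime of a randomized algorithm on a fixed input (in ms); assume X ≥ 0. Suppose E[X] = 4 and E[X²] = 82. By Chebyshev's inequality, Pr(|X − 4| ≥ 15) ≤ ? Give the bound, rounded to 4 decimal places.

0.2933

Var(X) = E[X²] − (E[X])² = 82 − 16 = 66.
Chebyshev's inequality: Pr(|X − μ| ≥ t) ≤ Var(X)/t² = 66/225 = 0.2933.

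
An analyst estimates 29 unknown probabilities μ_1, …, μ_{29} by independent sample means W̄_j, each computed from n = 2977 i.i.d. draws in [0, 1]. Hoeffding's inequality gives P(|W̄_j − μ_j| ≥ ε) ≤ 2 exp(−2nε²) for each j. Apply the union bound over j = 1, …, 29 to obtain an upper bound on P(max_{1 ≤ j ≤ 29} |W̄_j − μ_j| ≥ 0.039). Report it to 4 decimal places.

0.0068

Per-experiment Hoeffding bound: 2·exp(−2·2977·0.039²) = 2·exp(−9.05603) = 0.00023337.
Union bound over 29 events: 29·0.00023337 = 0.00677.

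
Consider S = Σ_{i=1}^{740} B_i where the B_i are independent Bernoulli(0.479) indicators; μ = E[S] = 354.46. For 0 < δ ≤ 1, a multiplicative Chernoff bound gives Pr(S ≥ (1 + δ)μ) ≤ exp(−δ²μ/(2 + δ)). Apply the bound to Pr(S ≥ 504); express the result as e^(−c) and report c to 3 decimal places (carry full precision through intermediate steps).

Write 504 = (1 + δ)μ, so δ = 504/354.46 − 1 = 0.4218812…
Then the exponent is δ²μ/(2 + δ) = (504 − μ)² / (μ·(2 + δ)) = 26.049218.

26.049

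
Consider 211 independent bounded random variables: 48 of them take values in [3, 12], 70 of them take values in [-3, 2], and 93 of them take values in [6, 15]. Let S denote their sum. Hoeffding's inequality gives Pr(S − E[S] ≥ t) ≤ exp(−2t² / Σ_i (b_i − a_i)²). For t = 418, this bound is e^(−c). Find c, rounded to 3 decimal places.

26.532

Σ(b_i − a_i)² = 48·9² + 70·5² + 93·9² = 13171.
c = 2t² / 13171 = 2·418² / 13171 = 26.5316.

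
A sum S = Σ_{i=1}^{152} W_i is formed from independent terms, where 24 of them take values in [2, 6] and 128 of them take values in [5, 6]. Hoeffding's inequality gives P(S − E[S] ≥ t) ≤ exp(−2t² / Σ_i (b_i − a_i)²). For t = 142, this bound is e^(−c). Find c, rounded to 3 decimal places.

Σ(b_i − a_i)² = 24·4² + 128·1² = 512.
c = 2t² / 512 = 2·142² / 512 = 78.7656.

78.766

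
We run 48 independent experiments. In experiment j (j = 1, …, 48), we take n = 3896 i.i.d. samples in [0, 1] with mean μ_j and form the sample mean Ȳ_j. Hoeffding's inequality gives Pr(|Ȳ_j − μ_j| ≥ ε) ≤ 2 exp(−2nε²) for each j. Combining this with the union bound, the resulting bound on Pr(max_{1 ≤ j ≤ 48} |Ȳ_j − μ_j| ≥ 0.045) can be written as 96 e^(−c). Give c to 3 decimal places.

15.779

Union bound over the 48 events: Pr(max_{1 ≤ j ≤ 48} |Ȳ_j − μ_j| ≥ 0.045) ≤ 48·2·exp(−2nε²) = 96 exp(−2·3896·0.045²).
So c = 2·3896·0.045² = 15.7788.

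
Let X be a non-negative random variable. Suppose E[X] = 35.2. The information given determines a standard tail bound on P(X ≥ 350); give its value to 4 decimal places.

0.1006

Only the mean of a non-negative variable is known, so Markov's inequality is the applicable tail bound.
Markov's inequality: for a non-negative random variable, P(X ≥ a) ≤ E[X]/a.
Here E[X] = 35.2 and a = 350, so the bound is 35.2/350 = 0.1006.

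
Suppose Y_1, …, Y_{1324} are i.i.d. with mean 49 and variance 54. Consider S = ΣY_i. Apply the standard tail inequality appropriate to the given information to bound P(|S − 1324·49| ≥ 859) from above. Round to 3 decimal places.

With mean and variance of each term known, Chebyshev's inequality bounds the deviation of the sum (or sample mean).
Var(S) = n·Var(Y_i) = 1324·54 = 71496.
Chebyshev: P(|S − 1324·49| ≥ 859) ≤ Var(S)/859² = 71496/737881 = 0.0969.

0.097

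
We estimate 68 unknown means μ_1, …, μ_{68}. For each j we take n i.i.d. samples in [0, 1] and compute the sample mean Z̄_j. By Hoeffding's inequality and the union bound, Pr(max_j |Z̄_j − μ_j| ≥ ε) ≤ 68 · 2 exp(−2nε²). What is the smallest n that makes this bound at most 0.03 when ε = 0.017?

Need 2·68·exp(−2nε²) ≤ 0.03, i.e. exp(−2nε²) ≤ 0.03/136.
So 2nε² ≥ ln(136/0.03) = 8.419213.
Hence n ≥ 8.419213/(2·0.017²) = 14566.112.
The smallest integer n is 14567.

14567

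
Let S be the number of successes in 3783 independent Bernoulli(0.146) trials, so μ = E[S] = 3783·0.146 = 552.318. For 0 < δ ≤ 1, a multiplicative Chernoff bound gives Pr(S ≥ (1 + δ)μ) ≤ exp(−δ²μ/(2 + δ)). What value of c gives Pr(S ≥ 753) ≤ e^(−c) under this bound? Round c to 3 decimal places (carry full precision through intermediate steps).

Write 753 = (1 + δ)μ, so δ = 753/552.318 − 1 = 0.363345…
Then the exponent is δ²μ/(2 + δ) = (753 − μ)² / (μ·(2 + δ)) = 30.853221.

30.853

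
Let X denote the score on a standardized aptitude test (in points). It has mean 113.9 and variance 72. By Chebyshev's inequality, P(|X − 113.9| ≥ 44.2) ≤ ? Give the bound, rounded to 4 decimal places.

0.0369

Chebyshev: P(|X − μ| ≥ t) ≤ Var(X)/t².
Bound = 72 / 1953.64 = 0.0369.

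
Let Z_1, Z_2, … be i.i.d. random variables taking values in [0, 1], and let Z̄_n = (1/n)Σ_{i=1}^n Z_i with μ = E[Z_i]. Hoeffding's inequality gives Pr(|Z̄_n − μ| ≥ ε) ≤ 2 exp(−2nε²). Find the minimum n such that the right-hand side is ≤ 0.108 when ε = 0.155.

61

Require 2·exp(−2nε²) ≤ 0.108, i.e. 2nε² ≥ ln(2/0.108) = 2.918771.
So n ≥ 2.918771 / (2·0.155²) = 60.744.
The smallest integer n is 61.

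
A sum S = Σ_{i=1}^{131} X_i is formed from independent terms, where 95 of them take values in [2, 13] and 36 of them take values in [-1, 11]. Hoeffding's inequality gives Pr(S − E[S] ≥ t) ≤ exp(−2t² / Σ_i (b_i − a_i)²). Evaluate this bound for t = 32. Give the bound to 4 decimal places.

0.8845

Σ(b_i − a_i)² = 95·11² + 36·12² = 16679.
Exponent = 2·32² / 16679 = 0.12279.
Bound = exp(−0.12279) = 0.88445.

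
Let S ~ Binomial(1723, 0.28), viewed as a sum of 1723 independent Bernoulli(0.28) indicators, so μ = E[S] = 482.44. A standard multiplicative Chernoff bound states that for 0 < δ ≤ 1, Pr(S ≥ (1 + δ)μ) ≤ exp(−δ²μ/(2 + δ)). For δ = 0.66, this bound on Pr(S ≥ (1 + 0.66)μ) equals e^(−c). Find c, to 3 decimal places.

c = δ²μ/(2 + δ) = 0.66²·482.44/(2 + 0.66) = 79.0041.

79.004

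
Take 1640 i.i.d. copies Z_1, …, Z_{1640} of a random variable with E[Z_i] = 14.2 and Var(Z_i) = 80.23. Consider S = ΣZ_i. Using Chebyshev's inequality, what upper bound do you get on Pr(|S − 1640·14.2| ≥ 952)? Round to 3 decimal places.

Var(S) = n·Var(Z_i) = 1640·80.23 = 131577.2.
Chebyshev: Pr(|S − 1640·14.2| ≥ 952) ≤ Var(S)/952² = 131577.2/906304 = 0.1452.

0.145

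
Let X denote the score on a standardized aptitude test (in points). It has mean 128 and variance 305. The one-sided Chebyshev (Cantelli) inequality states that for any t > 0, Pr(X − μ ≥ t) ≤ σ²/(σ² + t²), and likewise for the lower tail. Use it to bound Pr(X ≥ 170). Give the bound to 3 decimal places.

0.147

Here σ² = 305 and t = 42, so σ² + t² = 2069.
Cantelli's bound: 305/2069 = 0.1474.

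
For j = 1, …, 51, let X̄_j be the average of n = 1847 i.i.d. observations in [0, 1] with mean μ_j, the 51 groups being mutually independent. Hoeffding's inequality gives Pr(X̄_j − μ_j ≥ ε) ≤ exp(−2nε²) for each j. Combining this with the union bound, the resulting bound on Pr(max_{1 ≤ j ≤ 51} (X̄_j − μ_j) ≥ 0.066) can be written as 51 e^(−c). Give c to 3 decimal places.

Union bound over the 51 events: Pr(max_{1 ≤ j ≤ 51} (X̄_j − μ_j) ≥ 0.066) ≤ 51·exp(−2nε²) = 51 exp(−2·1847·0.066²).
So c = 2·1847·0.066² = 16.0911.

16.091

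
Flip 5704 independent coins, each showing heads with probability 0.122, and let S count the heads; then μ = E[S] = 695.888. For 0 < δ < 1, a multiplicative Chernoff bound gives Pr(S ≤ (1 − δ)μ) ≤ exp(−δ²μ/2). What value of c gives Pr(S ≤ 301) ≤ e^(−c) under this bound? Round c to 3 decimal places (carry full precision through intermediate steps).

Write 301 = (1 − δ)μ, so δ = 1 − 301/695.888 = 0.5674591…
Then the exponent is δ²μ/2 = (μ − 301)²/(2μ) = 112.041401.

112.041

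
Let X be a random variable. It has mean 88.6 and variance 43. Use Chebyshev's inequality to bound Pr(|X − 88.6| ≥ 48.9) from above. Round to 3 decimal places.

Chebyshev: Pr(|X − μ| ≥ t) ≤ Var(X)/t².
Bound = 43 / 2391.21 = 0.0180.

0.018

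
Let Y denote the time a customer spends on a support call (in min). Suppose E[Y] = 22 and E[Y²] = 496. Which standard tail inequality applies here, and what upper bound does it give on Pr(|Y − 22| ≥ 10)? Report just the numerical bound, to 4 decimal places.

0.1200

The first two moments determine the variance, so Chebyshev's inequality is the sharpest standard bound available.
Var(Y) = E[Y²] − (E[Y])² = 496 − 484 = 12.
Chebyshev's inequality: Pr(|Y − μ| ≥ t) ≤ Var(Y)/t² = 12/100 = 0.1200.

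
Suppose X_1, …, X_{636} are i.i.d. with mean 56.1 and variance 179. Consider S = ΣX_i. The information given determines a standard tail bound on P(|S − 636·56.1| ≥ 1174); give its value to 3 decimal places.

With mean and variance of each term known, Chebyshev's inequality bounds the deviation of the sum (or sample mean).
Var(S) = n·Var(X_i) = 636·179 = 113844.
Chebyshev: P(|S − 636·56.1| ≥ 1174) ≤ Var(S)/1174² = 113844/1378276 = 0.0826.

0.083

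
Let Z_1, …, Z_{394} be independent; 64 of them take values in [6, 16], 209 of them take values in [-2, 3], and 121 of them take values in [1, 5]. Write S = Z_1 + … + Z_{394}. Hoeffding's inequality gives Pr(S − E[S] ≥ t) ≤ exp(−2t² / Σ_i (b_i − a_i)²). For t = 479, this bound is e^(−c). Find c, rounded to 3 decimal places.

33.838

Σ(b_i − a_i)² = 64·10² + 209·5² + 121·4² = 13561.
c = 2t² / 13561 = 2·479² / 13561 = 33.8384.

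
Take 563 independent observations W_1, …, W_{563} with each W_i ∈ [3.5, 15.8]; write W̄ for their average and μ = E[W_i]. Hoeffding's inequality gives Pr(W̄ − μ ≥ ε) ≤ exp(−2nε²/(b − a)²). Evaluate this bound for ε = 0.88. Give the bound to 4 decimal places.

0.0031

Exponent: 2nε²/(b − a)² = 2·563·0.88² / 12.3² = 5.76360.
Bound = exp(−5.76360) = 0.00314.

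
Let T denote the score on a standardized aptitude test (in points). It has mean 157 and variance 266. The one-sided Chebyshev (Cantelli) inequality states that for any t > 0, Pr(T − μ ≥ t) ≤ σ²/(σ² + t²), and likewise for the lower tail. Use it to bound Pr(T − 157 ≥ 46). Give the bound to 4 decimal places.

0.1117

Here σ² = 266 and t = 46, so σ² + t² = 2382.
Cantelli's bound: 266/2382 = 0.1117.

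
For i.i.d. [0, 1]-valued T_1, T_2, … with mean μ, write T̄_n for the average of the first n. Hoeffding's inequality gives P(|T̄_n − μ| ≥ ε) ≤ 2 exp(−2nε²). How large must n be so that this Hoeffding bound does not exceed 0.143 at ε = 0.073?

Require 2·exp(−2nε²) ≤ 0.143, i.e. 2nε² ≥ ln(2/0.143) = 2.638058.
So n ≥ 2.638058 / (2·0.073²) = 247.519.
The smallest integer n is 248.

248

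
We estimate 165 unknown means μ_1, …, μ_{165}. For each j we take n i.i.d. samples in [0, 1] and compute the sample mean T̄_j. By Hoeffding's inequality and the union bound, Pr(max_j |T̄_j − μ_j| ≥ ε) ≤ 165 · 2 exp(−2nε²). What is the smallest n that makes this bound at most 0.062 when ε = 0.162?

Need 2·165·exp(−2nε²) ≤ 0.062, i.e. exp(−2nε²) ≤ 0.062/330.
So 2nε² ≥ ln(330/0.062) = 8.579714.
Hence n ≥ 8.579714/(2·0.162²) = 163.460.
The smallest integer n is 164.

164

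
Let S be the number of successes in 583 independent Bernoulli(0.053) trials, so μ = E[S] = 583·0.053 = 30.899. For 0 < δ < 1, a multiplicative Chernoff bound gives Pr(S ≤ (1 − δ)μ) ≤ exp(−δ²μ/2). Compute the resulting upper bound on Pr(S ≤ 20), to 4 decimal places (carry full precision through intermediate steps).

Write 20 = (1 − δ)μ, so δ = 1 − 20/30.899 = 0.3527299…
Then the exponent is δ²μ/2 = (μ − 20)²/(2μ) = 1.922201.
Bound = exp(−1.922201) = 0.14628.

0.1463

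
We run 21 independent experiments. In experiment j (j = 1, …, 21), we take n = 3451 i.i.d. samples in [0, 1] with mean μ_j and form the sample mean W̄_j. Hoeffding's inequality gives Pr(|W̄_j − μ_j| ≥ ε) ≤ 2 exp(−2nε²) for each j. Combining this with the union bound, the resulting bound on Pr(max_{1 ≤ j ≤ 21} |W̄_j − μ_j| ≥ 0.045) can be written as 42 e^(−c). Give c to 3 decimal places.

Union bound over the 21 events: Pr(max_{1 ≤ j ≤ 21} |W̄_j − μ_j| ≥ 0.045) ≤ 21·2·exp(−2nε²) = 42 exp(−2·3451·0.045²).
So c = 2·3451·0.045² = 13.9765.

13.977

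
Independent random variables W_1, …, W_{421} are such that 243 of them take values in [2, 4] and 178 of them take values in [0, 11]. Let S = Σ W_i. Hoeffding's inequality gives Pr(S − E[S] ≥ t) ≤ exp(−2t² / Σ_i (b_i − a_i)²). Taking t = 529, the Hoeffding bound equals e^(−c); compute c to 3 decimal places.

Σ(b_i − a_i)² = 243·2² + 178·11² = 22510.
c = 2t² / 22510 = 2·529² / 22510 = 24.8637.

24.864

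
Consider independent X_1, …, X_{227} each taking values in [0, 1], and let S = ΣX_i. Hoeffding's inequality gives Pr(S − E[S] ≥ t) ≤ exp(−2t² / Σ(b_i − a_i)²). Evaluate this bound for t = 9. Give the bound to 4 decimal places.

Σ(b_i − a_i)² = 227·(1)² = 227.
Exponent = 2·9²/227 = 0.7137.
Bound = exp(−0.7137) = 0.48985.

0.4898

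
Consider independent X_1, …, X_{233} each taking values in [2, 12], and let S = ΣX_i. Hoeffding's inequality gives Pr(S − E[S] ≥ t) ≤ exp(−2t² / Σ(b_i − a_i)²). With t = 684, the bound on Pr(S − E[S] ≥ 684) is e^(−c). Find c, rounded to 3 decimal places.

40.159

Σ(b_i − a_i)² = 233·(10)² = 23300.
c = 2t²/23300 = 2·684²/23300 = 40.1593.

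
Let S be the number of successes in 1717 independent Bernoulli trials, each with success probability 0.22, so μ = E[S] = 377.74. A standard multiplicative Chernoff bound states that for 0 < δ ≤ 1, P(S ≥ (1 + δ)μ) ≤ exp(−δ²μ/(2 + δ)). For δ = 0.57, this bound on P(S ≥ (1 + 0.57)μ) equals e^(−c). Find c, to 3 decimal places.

c = δ²μ/(2 + δ) = 0.57²·377.74/(2 + 0.57) = 47.7540.

47.754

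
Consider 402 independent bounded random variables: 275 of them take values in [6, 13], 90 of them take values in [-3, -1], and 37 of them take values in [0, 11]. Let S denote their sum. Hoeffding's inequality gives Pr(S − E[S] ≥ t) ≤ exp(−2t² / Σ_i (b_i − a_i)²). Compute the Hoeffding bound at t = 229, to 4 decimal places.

0.0033

Σ(b_i − a_i)² = 275·7² + 90·2² + 37·11² = 18312.
Exponent = 2·229² / 18312 = 5.72750.
Bound = exp(−5.72750) = 0.00326.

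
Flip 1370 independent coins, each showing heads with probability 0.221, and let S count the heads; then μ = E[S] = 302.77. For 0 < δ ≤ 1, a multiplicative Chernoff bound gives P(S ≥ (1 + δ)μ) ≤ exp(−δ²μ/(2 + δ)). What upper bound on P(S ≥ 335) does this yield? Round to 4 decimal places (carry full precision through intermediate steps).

Write 335 = (1 + δ)μ, so δ = 335/302.77 − 1 = 0.1064504…
Then the exponent is δ²μ/(2 + δ) = (335 − μ)² / (μ·(2 + δ)) = 1.628758.
Bound = exp(−1.628758) = 0.19617.

0.1962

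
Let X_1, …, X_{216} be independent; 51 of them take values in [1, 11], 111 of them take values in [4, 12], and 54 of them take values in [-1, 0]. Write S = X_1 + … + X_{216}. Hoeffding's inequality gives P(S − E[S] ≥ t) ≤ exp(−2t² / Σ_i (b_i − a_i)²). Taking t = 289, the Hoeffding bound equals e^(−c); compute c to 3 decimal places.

13.627

Σ(b_i − a_i)² = 51·10² + 111·8² + 54·1² = 12258.
c = 2t² / 12258 = 2·289² / 12258 = 13.6272.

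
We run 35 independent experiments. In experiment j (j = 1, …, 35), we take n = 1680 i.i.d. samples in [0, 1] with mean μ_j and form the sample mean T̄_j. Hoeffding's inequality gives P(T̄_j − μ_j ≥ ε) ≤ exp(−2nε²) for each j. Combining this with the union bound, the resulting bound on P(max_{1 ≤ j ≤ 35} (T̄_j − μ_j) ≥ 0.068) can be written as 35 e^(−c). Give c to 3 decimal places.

Union bound over the 35 events: P(max_{1 ≤ j ≤ 35} (T̄_j − μ_j) ≥ 0.068) ≤ 35·exp(−2nε²) = 35 exp(−2·1680·0.068²).
So c = 2·1680·0.068² = 15.5366.

15.537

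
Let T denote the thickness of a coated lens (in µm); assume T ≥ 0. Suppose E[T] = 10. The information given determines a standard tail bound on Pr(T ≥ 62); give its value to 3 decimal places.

Only the mean of a non-negative variable is known, so Markov's inequality is the applicable tail bound.
Markov's inequality: for a non-negative random variable, Pr(T ≥ a) ≤ E[T]/a.
Here E[T] = 10 and a = 62, so the bound is 10/62 = 0.1613.

0.161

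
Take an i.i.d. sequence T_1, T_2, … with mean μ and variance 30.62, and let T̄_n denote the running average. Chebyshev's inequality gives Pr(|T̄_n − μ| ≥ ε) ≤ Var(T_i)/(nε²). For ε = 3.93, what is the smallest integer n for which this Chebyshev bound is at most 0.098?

Require 30.62/(n·3.93²) ≤ 0.098, i.e. n ≥ 30.62/(0.098·3.93²) = 20.230.
The smallest integer n is 21.

21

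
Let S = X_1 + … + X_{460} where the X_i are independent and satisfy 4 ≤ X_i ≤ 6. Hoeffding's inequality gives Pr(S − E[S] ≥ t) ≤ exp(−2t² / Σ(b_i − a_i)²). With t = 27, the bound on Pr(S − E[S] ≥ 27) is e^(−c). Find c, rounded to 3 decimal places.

Σ(b_i − a_i)² = 460·(2)² = 1840.
c = 2t²/1840 = 2·27²/1840 = 0.7924.

0.792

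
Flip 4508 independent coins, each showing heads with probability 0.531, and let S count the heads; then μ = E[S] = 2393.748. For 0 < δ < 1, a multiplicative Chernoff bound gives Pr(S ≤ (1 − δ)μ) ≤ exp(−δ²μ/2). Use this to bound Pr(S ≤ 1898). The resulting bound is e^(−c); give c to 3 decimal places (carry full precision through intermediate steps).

51.335

Write 1898 = (1 − δ)μ, so δ = 1 − 1898/2393.748 = 0.2071012…
Then the exponent is δ²μ/2 = (μ − 1898)²/(2μ) = 51.334994.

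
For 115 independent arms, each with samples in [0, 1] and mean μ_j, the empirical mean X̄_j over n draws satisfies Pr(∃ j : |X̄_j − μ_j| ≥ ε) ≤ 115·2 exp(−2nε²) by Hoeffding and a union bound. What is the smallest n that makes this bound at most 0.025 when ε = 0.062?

1188

Need 2·115·exp(−2nε²) ≤ 0.025, i.e. exp(−2nε²) ≤ 0.025/230.
So 2nε² ≥ ln(230/0.025) = 9.126959.
Hence n ≥ 9.126959/(2·0.062²) = 1187.169.
The smallest integer n is 1188.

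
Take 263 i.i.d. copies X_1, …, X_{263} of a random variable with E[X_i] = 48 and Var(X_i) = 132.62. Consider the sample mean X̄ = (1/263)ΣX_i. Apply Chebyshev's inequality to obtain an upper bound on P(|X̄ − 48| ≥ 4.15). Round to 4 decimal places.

0.0293

Var(X̄) = Var(X_i)/n = 132.62/263 = 0.50426.
Chebyshev: P(|X̄ − 48| ≥ 4.15) ≤ Var(X̄)/(4.15)² = 132.62/(263·4.15²) = 0.0293.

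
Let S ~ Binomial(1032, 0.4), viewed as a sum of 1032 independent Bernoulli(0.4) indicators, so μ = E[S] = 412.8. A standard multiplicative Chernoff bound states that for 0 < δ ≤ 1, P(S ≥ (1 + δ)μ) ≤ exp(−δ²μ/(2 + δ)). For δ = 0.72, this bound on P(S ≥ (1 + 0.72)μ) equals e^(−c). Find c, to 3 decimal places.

78.675

c = δ²μ/(2 + δ) = 0.72²·412.8/(2 + 0.72) = 78.6748.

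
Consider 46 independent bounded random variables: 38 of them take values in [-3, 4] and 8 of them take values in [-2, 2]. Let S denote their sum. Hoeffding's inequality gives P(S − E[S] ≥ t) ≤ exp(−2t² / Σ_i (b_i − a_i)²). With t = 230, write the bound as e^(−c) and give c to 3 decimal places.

Σ(b_i − a_i)² = 38·7² + 8·4² = 1990.
c = 2t² / 1990 = 2·230² / 1990 = 53.1658.

53.166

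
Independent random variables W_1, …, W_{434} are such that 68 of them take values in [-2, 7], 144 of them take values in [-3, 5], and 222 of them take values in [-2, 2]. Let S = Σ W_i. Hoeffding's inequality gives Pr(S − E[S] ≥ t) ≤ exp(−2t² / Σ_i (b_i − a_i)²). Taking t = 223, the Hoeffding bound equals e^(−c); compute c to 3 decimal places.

5.442

Σ(b_i − a_i)² = 68·9² + 144·8² + 222·4² = 18276.
c = 2t² / 18276 = 2·223² / 18276 = 5.4420.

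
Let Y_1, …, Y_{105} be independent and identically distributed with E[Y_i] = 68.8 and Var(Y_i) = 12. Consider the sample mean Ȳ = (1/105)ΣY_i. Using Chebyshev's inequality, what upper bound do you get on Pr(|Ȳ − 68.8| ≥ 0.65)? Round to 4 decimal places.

Var(Ȳ) = Var(Y_i)/n = 12/105 = 0.11429.
Chebyshev: Pr(|Ȳ − 68.8| ≥ 0.65) ≤ Var(Ȳ)/(0.65)² = 12/(105·0.65²) = 0.2705.

0.2705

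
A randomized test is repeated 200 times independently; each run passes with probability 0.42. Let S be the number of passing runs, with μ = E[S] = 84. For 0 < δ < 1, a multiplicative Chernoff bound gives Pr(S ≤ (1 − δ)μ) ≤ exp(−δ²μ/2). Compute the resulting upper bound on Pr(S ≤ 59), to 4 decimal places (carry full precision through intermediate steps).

0.0242

Write 59 = (1 − δ)μ, so δ = 1 − 59/84 = 0.297619…
Then the exponent is δ²μ/2 = (μ − 59)²/(2μ) = 3.720238.
Bound = exp(−3.720238) = 0.02423.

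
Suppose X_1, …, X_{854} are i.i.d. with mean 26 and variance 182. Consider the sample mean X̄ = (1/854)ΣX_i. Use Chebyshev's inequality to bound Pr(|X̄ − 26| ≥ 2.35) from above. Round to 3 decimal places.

0.039

Var(X̄) = Var(X_i)/n = 182/854 = 0.21311.
Chebyshev: Pr(|X̄ − 26| ≥ 2.35) ≤ Var(X̄)/(2.35)² = 182/(854·2.35²) = 0.0386.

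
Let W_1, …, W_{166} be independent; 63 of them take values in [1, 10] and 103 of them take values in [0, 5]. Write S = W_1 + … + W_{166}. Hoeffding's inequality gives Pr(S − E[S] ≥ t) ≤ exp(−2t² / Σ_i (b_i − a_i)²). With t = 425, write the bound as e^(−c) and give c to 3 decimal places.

47.050

Σ(b_i − a_i)² = 63·9² + 103·5² = 7678.
c = 2t² / 7678 = 2·425² / 7678 = 47.0500.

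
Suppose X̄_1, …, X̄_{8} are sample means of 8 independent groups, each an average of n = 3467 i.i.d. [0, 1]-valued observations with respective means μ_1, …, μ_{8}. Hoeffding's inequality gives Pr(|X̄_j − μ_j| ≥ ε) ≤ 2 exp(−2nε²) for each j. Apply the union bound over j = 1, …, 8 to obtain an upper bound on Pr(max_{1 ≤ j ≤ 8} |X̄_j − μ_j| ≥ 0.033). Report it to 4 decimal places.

Per-experiment Hoeffding bound: 2·exp(−2·3467·0.033²) = 2·exp(−7.55113) = 0.001051.
Union bound over 8 events: 8·0.001051 = 0.00841.

0.0084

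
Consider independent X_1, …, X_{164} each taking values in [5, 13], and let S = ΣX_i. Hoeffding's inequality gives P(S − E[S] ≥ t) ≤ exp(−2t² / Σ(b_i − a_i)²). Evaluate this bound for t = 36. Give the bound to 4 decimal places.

Σ(b_i − a_i)² = 164·(8)² = 10496.
Exponent = 2·36²/10496 = 0.2470.
Bound = exp(−0.2470) = 0.78118.

0.7812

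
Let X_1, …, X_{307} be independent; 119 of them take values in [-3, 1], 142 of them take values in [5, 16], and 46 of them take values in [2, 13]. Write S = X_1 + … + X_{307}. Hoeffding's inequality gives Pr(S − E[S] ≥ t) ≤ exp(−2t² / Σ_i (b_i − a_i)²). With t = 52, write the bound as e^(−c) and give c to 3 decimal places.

0.219

Σ(b_i − a_i)² = 119·4² + 142·11² + 46·11² = 24652.
c = 2t² / 24652 = 2·52² / 24652 = 0.2194.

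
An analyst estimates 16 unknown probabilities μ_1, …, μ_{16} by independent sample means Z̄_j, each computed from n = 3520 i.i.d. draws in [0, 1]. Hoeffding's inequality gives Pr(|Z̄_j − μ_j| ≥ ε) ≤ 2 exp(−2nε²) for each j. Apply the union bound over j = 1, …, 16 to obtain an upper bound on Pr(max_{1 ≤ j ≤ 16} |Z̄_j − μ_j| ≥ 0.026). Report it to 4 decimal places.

Per-experiment Hoeffding bound: 2·exp(−2·3520·0.026²) = 2·exp(−4.75904) = 0.017148.
Union bound over 16 events: 16·0.017148 = 0.27436.

0.2744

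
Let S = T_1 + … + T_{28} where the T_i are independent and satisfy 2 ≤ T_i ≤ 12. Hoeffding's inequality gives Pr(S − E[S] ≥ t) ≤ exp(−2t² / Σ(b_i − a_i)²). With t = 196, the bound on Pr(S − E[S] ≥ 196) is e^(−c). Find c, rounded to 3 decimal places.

27.440

Σ(b_i − a_i)² = 28·(10)² = 2800.
c = 2t²/2800 = 2·196²/2800 = 27.4400.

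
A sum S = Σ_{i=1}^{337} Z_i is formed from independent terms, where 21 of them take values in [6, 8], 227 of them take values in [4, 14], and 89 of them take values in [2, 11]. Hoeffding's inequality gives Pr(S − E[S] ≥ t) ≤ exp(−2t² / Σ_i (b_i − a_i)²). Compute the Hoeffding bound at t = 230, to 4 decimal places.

0.0294

Σ(b_i − a_i)² = 21·2² + 227·10² + 89·9² = 29993.
Exponent = 2·230² / 29993 = 3.52749.
Bound = exp(−3.52749) = 0.02938.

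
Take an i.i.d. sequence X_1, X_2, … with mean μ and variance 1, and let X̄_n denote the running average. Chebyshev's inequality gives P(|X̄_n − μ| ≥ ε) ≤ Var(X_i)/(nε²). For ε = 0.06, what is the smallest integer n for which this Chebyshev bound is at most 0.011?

25253

Require 1/(n·0.06²) ≤ 0.011, i.e. n ≥ 1/(0.011·0.06²) = 25252.525.
The smallest integer n is 25253.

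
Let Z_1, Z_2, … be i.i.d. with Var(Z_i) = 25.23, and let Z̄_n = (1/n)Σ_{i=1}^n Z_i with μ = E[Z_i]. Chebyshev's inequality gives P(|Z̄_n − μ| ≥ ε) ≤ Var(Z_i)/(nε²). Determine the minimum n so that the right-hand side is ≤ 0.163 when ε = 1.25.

Require 25.23/(n·1.25²) ≤ 0.163, i.e. n ≥ 25.23/(0.163·1.25²) = 99.063.
The smallest integer n is 100.

100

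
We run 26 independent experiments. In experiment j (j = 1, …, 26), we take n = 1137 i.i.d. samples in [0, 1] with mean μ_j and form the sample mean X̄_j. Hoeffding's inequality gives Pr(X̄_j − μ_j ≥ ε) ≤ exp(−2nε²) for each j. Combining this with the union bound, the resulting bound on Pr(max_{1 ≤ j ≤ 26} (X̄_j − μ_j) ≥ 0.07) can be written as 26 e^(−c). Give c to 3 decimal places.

Union bound over the 26 events: Pr(max_{1 ≤ j ≤ 26} (X̄_j − μ_j) ≥ 0.07) ≤ 26·exp(−2nε²) = 26 exp(−2·1137·0.07²).
So c = 2·1137·0.07² = 11.1426.

11.143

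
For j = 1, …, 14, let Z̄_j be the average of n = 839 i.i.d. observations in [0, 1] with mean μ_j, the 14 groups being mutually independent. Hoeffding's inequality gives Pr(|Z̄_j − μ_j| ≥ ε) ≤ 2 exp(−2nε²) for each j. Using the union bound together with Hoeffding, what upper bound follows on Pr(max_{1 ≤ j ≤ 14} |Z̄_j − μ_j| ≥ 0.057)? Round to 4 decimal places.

Per-experiment Hoeffding bound: 2·exp(−2·839·0.057²) = 2·exp(−5.45182) = 0.008577.
Union bound over 14 events: 14·0.008577 = 0.12008.

0.1201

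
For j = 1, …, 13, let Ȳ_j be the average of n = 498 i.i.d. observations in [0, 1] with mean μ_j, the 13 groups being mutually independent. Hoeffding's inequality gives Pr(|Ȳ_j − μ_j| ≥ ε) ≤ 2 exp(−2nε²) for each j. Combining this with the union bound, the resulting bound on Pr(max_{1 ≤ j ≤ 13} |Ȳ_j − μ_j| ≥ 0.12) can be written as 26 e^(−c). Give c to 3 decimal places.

Union bound over the 13 events: Pr(max_{1 ≤ j ≤ 13} |Ȳ_j − μ_j| ≥ 0.12) ≤ 13·2·exp(−2nε²) = 26 exp(−2·498·0.12²).
So c = 2·498·0.12² = 14.3424.

14.342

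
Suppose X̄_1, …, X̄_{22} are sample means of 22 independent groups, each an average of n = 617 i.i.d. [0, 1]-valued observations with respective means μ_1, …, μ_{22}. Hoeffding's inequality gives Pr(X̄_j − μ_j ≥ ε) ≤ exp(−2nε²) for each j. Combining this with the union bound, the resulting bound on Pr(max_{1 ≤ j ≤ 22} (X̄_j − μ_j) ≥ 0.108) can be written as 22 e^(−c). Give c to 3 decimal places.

14.393

Union bound over the 22 events: Pr(max_{1 ≤ j ≤ 22} (X̄_j − μ_j) ≥ 0.108) ≤ 22·exp(−2nε²) = 22 exp(−2·617·0.108²).
So c = 2·617·0.108² = 14.3934.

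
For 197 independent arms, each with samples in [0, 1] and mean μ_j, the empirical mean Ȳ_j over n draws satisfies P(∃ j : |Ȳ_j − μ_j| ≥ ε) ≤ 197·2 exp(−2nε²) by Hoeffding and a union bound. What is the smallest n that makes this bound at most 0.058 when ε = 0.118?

317

Need 2·197·exp(−2nε²) ≤ 0.058, i.e. exp(−2nε²) ≤ 0.058/394.
So 2nε² ≥ ln(394/0.058) = 8.823663.
Hence n ≥ 8.823663/(2·0.118²) = 316.851.
The smallest integer n is 317.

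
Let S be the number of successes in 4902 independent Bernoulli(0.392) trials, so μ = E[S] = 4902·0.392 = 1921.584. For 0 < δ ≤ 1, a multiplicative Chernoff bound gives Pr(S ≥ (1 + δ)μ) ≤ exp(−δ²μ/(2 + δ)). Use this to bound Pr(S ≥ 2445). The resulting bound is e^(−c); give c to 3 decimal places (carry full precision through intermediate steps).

Write 2445 = (1 + δ)μ, so δ = 2445/1921.584 − 1 = 0.2723878…
Then the exponent is δ²μ/(2 + δ) = (2445 − μ)² / (μ·(2 + δ)) = 62.741106.

62.741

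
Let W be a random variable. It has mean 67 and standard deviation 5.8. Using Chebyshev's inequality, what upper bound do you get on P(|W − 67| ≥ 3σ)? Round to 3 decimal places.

Chebyshev: P(|W − μ| ≥ t) ≤ Var(W)/t².
Var(W) = σ² = 5.8² = 33.64.
t = 3·5.8 = 17.4.
Bound = 33.64 / 302.76 = 0.1111.

0.111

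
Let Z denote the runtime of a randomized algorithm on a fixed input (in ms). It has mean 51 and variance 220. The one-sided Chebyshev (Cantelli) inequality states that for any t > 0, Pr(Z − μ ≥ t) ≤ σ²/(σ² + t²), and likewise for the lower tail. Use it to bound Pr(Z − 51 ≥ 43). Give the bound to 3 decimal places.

0.106

Here σ² = 220 and t = 43, so σ² + t² = 2069.
Cantelli's bound: 220/2069 = 0.1063.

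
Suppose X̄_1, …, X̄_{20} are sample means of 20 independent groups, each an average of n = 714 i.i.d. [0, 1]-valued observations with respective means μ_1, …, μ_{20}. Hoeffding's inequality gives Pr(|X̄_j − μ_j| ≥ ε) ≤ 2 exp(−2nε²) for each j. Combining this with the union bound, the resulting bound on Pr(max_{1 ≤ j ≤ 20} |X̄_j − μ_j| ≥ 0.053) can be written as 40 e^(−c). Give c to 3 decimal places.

4.011

Union bound over the 20 events: Pr(max_{1 ≤ j ≤ 20} |X̄_j − μ_j| ≥ 0.053) ≤ 20·2·exp(−2nε²) = 40 exp(−2·714·0.053²).
So c = 2·714·0.053² = 4.0113.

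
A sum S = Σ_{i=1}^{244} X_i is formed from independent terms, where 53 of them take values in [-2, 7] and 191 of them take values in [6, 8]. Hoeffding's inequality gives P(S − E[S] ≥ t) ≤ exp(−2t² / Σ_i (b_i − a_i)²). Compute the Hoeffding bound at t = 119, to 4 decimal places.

Σ(b_i − a_i)² = 53·9² + 191·2² = 5057.
Exponent = 2·119² / 5057 = 5.60055.
Bound = exp(−5.60055) = 0.00370.

0.0037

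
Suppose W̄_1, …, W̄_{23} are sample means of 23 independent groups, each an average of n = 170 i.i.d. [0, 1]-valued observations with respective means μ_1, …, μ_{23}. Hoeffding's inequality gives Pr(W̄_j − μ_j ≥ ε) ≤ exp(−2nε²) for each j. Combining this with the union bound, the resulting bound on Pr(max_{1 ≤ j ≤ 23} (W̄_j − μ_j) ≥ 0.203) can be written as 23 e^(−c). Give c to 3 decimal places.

14.011

Union bound over the 23 events: Pr(max_{1 ≤ j ≤ 23} (W̄_j − μ_j) ≥ 0.203) ≤ 23·exp(−2nε²) = 23 exp(−2·170·0.203²).
So c = 2·170·0.203² = 14.0111.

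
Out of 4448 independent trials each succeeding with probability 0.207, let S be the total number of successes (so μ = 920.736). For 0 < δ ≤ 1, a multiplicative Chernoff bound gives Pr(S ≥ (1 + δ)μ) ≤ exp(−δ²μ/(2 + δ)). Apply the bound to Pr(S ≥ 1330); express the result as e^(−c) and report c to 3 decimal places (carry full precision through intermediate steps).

Write 1330 = (1 + δ)μ, so δ = 1330/920.736 − 1 = 0.4444966…
Then the exponent is δ²μ/(2 + δ) = (1330 − μ)² / (μ·(2 + δ)) = 74.418778.

74.419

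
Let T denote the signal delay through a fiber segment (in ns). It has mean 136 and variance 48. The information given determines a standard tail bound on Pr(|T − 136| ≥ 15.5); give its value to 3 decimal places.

Mean and variance are known, so Chebyshev's inequality applies.
Chebyshev: Pr(|T − μ| ≥ t) ≤ Var(T)/t².
Bound = 48 / 240.25 = 0.1998.

0.200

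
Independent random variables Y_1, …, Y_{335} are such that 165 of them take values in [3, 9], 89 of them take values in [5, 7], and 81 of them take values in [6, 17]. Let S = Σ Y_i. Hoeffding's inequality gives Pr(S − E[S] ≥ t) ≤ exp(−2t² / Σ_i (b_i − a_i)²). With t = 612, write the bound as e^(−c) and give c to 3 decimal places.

46.536

Σ(b_i − a_i)² = 165·6² + 89·2² + 81·11² = 16097.
c = 2t² / 16097 = 2·612² / 16097 = 46.5359.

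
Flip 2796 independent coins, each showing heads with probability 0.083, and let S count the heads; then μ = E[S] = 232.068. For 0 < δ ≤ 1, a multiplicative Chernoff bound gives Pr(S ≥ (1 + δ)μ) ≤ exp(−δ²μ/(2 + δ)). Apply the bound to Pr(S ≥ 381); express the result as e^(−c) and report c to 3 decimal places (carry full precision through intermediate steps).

Write 381 = (1 + δ)μ, so δ = 381/232.068 − 1 = 0.6417602…
Then the exponent is δ²μ/(2 + δ) = (381 − μ)² / (μ·(2 + δ)) = 36.179903.

36.180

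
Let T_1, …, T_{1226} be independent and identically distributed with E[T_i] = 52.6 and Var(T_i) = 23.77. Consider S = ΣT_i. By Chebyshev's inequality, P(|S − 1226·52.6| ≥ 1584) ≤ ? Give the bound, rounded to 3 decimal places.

Var(S) = n·Var(T_i) = 1226·23.77 = 29142.02.
Chebyshev: P(|S − 1226·52.6| ≥ 1584) ≤ Var(S)/1584² = 29142.02/2509056 = 0.0116.

0.012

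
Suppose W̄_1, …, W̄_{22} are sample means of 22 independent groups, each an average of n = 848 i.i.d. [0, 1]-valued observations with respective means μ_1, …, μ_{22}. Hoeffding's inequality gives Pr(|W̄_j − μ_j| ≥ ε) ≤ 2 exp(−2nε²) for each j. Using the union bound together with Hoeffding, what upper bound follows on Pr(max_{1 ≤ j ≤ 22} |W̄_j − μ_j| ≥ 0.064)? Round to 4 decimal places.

Per-experiment Hoeffding bound: 2·exp(−2·848·0.064²) = 2·exp(−6.94682) = 0.0019234.
Union bound over 22 events: 22·0.0019234 = 0.04231.

0.0423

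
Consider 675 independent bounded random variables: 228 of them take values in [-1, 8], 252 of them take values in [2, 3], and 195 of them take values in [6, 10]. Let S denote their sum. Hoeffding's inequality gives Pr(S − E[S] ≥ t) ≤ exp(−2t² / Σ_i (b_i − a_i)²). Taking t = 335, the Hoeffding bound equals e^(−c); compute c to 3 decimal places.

Σ(b_i − a_i)² = 228·9² + 252·1² + 195·4² = 21840.
c = 2t² / 21840 = 2·335² / 21840 = 10.2770.

10.277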